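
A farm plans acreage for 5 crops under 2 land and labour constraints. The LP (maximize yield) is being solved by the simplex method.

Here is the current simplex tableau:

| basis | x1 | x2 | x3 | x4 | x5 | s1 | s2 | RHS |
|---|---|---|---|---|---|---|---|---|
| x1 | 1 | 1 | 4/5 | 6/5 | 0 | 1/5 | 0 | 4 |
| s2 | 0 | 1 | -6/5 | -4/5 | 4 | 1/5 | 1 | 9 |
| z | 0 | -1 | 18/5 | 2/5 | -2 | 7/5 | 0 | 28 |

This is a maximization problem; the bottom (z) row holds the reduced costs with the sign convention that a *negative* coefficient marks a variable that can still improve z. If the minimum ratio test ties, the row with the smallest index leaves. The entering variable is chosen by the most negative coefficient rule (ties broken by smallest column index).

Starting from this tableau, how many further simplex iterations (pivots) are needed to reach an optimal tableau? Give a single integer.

pivot: x5 in, s2 out → z = 65/2
pivot: x2 in, x1 out → z = 69/2
No improving column remains; optimal.

2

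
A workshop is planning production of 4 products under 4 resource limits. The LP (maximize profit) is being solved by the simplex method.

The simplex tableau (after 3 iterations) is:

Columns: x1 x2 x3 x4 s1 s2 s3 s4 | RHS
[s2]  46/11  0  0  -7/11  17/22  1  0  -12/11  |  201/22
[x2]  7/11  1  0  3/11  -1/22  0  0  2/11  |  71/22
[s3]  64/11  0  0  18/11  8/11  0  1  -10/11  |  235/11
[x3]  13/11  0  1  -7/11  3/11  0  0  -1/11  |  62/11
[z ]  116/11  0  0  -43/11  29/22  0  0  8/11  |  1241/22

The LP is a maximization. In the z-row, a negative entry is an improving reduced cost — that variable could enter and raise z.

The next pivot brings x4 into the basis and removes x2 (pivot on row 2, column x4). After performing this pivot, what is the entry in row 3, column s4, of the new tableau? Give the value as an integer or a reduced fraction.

-2

Pivot element is row 2, column x4: 3/11.
Normalize row 2: new (row 2, s4) = (2/11)/(3/11) = 2/3.
row 3 ← row 3 − (18/11)·(new row 2): -10/11 − (18/11)·(2/3) = -2.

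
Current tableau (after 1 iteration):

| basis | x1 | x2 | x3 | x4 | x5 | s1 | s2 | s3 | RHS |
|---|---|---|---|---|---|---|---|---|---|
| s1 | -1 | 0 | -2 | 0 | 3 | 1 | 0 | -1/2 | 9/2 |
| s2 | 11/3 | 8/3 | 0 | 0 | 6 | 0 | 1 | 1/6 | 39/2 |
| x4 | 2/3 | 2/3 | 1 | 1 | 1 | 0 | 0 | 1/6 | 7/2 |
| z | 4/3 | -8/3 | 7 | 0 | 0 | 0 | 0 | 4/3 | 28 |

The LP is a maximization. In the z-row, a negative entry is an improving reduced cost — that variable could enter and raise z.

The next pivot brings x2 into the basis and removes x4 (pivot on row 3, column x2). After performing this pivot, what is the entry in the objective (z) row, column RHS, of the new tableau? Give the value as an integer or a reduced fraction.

Pivot element is row 3, column x2: 2/3.
Normalize row 3: new (row 3, RHS) = (7/2)/(2/3) = 21/4.
z-row ← z-row − (-8/3)·(new row 3): 28 − (-8/3)·(21/4) = 42.

42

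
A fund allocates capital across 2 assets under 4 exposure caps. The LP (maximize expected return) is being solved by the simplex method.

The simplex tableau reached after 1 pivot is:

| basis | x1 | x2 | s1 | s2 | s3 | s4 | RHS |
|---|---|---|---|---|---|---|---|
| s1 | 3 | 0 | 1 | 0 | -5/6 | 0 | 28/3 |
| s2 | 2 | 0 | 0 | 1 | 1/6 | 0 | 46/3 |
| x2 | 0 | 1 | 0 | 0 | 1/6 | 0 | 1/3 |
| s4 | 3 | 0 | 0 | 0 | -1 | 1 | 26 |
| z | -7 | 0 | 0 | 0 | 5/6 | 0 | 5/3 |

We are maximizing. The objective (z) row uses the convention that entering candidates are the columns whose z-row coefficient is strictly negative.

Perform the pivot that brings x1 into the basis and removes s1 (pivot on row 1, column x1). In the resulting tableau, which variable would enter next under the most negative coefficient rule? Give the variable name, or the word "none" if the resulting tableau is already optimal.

s3

Pivot element 3. New z-row = old z-row − (-7)·(row 1/3).
Updated z-row coefficients: x1: 0, x2: 0, s1: 7/3, s2: 0, s3: -10/9, s4: 0.
The most negative is -10/9 in column s3, so s3 would enter next.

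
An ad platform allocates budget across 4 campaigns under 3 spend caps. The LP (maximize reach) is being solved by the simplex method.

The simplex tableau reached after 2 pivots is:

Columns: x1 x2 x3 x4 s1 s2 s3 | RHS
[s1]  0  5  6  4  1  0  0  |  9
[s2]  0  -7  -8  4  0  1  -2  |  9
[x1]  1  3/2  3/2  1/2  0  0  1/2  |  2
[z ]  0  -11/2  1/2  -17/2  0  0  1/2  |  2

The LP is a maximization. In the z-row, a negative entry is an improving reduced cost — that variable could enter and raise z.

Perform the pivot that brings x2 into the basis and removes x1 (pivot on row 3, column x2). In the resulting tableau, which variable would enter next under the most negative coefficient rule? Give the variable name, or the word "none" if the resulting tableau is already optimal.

Pivot element 3/2. New z-row = old z-row − (-11/2)·(row 3/(3/2)).
Updated z-row coefficients: x1: 11/3, x2: 0, x3: 6, x4: -20/3, s1: 0, s2: 0, s3: 7/3.
The most negative is -20/3 in column x4, so x4 would enter next.

x4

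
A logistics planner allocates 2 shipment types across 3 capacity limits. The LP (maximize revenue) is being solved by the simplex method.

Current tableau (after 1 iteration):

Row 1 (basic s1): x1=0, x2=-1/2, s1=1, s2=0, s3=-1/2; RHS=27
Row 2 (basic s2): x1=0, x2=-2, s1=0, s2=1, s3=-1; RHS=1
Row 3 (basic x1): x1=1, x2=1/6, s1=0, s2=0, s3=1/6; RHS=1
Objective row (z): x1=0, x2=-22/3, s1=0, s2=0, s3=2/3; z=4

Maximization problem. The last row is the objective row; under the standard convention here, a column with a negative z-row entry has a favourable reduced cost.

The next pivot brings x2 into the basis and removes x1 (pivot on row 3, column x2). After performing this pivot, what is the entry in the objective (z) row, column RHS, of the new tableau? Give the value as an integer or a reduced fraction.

Pivot element is row 3, column x2: 1/6.
Normalize row 3: new (row 3, RHS) = 1/(1/6) = 6.
z-row ← z-row − (-22/3)·(new row 3): 4 − (-22/3)·6 = 48.

48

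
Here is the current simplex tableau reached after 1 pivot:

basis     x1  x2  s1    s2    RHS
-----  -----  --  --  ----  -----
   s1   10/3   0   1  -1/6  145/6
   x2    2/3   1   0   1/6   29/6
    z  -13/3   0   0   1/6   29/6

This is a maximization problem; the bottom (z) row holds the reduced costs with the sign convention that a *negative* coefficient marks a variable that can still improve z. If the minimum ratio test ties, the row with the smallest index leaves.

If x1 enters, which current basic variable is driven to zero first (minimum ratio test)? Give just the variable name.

Ratios: row 1 (s1): (145/6)/(10/3) = 29/4; row 2 (x2): (29/6)/(2/3) = 29/4.
Minimum ratio 29/4 is in the s1 row, so s1 leaves.

s1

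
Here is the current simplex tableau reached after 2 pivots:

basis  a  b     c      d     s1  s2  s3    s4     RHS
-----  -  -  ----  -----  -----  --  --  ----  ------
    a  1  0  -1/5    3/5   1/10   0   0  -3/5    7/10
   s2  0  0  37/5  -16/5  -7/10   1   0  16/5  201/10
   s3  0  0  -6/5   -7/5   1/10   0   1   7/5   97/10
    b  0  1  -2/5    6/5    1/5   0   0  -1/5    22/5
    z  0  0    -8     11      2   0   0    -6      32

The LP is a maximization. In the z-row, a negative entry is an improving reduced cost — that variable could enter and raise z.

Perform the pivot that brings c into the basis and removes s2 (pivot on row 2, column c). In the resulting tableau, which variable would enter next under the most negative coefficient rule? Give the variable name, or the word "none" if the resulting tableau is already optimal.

Pivot element 37/5. New z-row = old z-row − (-8)·(row 2/(37/5)).
Updated z-row coefficients: a: 0, b: 0, c: 0, d: 279/37, s1: 46/37, s2: 40/37, s3: 0, s4: -94/37.
The most negative is -94/37 in column s4, so s4 would enter next.

s4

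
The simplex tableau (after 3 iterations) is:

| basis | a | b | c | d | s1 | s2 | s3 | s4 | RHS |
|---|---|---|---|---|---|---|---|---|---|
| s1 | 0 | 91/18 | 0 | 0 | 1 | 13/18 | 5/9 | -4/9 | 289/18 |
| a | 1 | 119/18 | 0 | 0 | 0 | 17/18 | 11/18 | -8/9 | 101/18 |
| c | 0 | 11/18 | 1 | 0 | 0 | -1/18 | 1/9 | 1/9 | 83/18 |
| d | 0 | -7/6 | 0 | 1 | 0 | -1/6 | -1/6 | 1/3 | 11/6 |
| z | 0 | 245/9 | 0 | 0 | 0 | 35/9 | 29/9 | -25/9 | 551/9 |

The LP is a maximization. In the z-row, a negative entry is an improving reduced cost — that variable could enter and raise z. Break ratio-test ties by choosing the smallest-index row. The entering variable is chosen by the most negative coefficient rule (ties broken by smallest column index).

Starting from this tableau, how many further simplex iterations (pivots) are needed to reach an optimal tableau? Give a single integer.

1

pivot: s4 in, d out → z = 153/2
No improving column remains; optimal.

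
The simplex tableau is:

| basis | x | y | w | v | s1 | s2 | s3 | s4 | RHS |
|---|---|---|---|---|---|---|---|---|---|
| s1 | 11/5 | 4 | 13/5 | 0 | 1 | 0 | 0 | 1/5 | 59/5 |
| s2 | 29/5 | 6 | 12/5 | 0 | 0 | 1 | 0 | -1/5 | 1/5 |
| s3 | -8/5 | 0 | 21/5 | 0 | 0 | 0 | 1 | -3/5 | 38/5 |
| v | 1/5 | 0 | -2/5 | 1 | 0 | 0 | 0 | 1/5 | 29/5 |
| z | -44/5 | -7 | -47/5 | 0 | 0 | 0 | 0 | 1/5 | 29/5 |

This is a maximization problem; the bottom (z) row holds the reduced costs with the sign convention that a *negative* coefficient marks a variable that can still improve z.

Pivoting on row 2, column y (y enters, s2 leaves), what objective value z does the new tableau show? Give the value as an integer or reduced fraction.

Minimum ratio for y: (1/5)/6 = 1/30.
z changes by −(z-row coeff of y)·ratio = −(-7)·(1/30) = 7/30.
New z = 29/5 + (7/30) = 181/30.

181/30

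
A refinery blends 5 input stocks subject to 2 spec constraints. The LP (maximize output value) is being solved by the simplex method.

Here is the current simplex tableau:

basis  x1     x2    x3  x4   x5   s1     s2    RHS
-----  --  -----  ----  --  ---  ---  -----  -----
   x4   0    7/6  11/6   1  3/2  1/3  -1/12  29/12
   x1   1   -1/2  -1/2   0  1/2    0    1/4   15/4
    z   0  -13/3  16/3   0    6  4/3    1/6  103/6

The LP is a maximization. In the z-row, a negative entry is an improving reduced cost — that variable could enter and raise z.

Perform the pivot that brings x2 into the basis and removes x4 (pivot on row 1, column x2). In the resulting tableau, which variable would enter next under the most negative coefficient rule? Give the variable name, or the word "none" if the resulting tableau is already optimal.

s2

Pivot element 7/6. New z-row = old z-row − (-13/3)·(row 1/(7/6)).
Updated z-row coefficients: x1: 0, x2: 0, x3: 85/7, x4: 26/7, x5: 81/7, s1: 18/7, s2: -1/7.
The most negative is -1/7 in column s2, so s2 would enter next.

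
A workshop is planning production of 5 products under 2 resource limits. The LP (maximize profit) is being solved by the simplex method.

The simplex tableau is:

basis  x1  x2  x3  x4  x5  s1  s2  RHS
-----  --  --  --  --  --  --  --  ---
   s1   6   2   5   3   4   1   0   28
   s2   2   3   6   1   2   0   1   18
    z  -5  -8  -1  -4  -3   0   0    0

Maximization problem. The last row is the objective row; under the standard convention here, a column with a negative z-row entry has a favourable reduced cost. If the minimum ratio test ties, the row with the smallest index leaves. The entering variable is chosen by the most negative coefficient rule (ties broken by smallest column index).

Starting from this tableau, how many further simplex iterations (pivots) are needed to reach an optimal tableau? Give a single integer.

2

pivot: x2 in, s2 out → z = 48
pivot: x4 in, s1 out → z = 400/7
No improving column remains; optimal.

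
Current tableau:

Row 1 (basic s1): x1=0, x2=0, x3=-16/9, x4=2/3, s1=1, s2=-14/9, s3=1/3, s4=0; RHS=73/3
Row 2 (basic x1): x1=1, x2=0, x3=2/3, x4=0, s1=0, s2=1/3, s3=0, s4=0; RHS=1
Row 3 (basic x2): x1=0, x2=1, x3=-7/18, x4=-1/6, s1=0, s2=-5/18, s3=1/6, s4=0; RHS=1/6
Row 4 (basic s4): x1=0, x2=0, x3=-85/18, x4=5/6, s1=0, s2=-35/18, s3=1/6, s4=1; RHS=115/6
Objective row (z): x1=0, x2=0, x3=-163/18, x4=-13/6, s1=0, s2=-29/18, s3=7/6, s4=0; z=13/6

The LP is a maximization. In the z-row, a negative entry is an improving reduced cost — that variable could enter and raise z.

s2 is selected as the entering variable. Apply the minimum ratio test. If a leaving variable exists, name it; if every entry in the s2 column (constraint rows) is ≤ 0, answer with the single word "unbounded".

Ratios: row 1 (s1): entry -14/9 ≤ 0, skip; row 2 (x1): 1/(1/3) = 3; row 3 (x2): entry -5/18 ≤ 0, skip; row 4 (s4): entry -35/18 ≤ 0, skip.
Minimum ratio is in the x1 row, so x1 leaves.

x1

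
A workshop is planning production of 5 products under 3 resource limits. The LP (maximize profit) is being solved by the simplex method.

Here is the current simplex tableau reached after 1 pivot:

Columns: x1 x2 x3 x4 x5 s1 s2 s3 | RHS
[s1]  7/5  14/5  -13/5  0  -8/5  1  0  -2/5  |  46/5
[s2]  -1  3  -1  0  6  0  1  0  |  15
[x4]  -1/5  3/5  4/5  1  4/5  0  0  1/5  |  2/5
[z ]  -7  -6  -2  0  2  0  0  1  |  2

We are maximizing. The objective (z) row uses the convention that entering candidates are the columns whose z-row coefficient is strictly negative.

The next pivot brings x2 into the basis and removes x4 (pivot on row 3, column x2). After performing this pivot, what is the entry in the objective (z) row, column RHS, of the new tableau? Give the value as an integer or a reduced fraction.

Pivot element is row 3, column x2: 3/5.
Normalize row 3: new (row 3, RHS) = (2/5)/(3/5) = 2/3.
z-row ← z-row − (-6)·(new row 3): 2 − (-6)·(2/3) = 6.

6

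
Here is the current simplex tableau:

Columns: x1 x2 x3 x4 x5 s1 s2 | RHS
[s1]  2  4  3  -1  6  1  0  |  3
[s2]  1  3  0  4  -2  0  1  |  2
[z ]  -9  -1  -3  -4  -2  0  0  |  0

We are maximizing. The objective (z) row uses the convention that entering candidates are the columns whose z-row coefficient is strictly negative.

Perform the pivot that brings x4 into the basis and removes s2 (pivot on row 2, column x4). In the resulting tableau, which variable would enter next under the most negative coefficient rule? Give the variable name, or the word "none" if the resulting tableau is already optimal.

Pivot element 4. New z-row = old z-row − (-4)·(row 2/4).
Updated z-row coefficients: x1: -8, x2: 2, x3: -3, x4: 0, x5: -4, s1: 0, s2: 1.
The most negative is -8 in column x1, so x1 would enter next.

x1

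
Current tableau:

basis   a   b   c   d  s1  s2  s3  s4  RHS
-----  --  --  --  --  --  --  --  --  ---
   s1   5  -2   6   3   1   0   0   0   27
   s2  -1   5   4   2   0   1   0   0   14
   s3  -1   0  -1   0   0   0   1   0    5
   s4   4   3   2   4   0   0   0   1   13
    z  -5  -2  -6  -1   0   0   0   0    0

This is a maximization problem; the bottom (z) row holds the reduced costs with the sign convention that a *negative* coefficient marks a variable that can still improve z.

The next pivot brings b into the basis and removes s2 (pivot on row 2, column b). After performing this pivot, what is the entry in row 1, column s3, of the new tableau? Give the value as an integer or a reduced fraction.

0

Pivot element is row 2, column b: 5.
Normalize row 2: new (row 2, s3) = 0/5 = 0.
row 1 ← row 1 − (-2)·(new row 2): 0 − (-2)·0 = 0.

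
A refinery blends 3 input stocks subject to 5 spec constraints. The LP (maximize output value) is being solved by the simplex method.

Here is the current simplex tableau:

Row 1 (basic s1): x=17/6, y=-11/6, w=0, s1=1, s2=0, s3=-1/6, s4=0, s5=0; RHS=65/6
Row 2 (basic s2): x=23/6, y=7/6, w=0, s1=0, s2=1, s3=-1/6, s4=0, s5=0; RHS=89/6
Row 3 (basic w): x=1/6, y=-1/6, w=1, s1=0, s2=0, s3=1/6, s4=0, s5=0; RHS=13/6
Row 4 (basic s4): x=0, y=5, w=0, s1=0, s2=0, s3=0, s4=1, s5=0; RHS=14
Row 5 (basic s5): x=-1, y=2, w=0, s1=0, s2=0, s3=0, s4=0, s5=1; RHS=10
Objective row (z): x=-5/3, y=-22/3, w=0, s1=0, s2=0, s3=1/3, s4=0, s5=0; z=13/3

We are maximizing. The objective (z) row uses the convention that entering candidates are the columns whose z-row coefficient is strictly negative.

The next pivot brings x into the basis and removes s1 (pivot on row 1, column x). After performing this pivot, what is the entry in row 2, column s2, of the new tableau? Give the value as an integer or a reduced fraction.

Pivot element is row 1, column x: 17/6.
Normalize row 1: new (row 1, s2) = 0/(17/6) = 0.
row 2 ← row 2 − (23/6)·(new row 1): 1 − (23/6)·0 = 1.

1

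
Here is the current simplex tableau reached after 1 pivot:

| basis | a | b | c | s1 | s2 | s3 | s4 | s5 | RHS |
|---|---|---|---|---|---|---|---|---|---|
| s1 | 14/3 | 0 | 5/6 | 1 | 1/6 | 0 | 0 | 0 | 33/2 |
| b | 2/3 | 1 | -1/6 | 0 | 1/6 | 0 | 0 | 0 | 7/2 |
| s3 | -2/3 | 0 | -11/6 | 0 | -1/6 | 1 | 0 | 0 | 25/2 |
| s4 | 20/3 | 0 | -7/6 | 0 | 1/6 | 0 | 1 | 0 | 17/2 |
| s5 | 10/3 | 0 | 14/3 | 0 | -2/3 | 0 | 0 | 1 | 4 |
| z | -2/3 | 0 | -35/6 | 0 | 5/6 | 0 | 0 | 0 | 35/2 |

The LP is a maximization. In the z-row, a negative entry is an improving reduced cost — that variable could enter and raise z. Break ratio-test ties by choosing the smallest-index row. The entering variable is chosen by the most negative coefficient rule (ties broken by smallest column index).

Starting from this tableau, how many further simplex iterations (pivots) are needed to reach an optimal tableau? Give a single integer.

1

pivot: c in, s5 out → z = 45/2
No improving column remains; optimal.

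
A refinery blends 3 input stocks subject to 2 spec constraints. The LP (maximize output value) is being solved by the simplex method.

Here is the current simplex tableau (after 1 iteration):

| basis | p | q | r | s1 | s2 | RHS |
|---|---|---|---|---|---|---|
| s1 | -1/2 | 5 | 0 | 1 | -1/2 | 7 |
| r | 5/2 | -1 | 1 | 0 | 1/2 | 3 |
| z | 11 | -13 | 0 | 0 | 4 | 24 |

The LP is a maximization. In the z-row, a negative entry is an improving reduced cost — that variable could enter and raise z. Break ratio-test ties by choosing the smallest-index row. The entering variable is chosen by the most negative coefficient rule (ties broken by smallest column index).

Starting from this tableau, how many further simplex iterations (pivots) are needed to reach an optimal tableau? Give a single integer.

1

pivot: q in, s1 out → z = 211/5
No improving column remains; optimal.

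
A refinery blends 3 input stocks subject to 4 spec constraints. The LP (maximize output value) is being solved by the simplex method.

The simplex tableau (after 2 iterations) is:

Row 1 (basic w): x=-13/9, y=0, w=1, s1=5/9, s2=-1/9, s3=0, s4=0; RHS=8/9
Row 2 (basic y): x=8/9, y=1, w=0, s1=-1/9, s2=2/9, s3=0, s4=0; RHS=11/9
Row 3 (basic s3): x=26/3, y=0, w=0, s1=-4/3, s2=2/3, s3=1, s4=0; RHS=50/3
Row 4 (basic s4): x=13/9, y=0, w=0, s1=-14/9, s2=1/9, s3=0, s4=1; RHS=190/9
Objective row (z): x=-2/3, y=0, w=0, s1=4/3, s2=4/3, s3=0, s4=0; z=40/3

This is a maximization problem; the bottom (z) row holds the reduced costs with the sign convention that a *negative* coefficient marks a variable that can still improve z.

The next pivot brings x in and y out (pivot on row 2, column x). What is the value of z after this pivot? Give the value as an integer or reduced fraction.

Minimum ratio for x: (11/9)/(8/9) = 11/8.
z changes by −(z-row coeff of x)·ratio = −(-2/3)·(11/8) = 11/12.
New z = 40/3 + (11/12) = 57/4.

57/4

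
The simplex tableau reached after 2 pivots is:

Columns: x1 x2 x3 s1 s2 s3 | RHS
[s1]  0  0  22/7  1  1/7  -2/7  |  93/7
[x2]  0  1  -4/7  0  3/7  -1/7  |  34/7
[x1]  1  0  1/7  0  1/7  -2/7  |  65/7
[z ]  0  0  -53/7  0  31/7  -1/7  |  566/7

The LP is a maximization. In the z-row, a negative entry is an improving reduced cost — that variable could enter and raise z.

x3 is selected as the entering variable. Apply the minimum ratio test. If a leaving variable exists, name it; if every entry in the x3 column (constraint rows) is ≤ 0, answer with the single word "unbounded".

Ratios: row 1 (s1): (93/7)/(22/7) = 93/22; row 2 (x2): entry -4/7 ≤ 0, skip; row 3 (x1): (65/7)/(1/7) = 65.
Minimum ratio is in the s1 row, so s1 leaves.

s1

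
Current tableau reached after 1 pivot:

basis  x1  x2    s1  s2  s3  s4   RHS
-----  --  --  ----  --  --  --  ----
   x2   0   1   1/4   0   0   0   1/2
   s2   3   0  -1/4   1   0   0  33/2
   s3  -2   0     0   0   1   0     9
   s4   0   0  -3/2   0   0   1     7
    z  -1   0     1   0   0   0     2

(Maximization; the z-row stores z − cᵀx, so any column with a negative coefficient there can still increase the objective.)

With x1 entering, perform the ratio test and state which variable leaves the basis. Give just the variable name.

s2

Ratios: row 1 (x2): entry 0 ≤ 0, skip; row 2 (s2): (33/2)/3 = 11/2; row 3 (s3): entry -2 ≤ 0, skip; row 4 (s4): entry 0 ≤ 0, skip.
Minimum ratio 11/2 is in the s2 row, so s2 leaves.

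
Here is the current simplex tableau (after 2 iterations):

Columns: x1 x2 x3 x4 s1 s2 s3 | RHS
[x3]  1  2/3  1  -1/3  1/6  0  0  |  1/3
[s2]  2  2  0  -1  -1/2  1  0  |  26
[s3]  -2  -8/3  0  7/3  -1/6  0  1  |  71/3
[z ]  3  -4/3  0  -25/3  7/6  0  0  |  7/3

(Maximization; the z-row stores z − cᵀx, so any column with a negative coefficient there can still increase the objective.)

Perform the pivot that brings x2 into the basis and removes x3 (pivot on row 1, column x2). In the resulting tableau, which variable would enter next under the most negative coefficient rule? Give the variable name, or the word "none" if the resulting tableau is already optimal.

Pivot element 2/3. New z-row = old z-row − (-4/3)·(row 1/(2/3)).
Updated z-row coefficients: x1: 5, x2: 0, x3: 2, x4: -9, s1: 3/2, s2: 0, s3: 0.
The most negative is -9 in column x4, so x4 would enter next.

x4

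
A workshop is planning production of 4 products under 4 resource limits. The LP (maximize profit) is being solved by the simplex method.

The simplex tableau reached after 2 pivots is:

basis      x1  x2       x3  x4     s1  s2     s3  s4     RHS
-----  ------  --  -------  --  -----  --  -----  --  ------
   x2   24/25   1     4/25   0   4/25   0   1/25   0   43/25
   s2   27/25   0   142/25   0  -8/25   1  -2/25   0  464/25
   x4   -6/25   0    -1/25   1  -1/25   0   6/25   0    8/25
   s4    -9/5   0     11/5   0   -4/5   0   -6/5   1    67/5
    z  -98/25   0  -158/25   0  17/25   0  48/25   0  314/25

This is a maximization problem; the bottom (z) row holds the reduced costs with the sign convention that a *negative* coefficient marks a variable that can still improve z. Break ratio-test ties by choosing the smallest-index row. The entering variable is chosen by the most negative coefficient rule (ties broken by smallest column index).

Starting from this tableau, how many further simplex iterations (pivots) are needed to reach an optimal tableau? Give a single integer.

2

pivot: x3 in, s2 out → z = 2358/71
pivot: x1 in, x2 out → z = 2423/66
No improving column remains; optimal.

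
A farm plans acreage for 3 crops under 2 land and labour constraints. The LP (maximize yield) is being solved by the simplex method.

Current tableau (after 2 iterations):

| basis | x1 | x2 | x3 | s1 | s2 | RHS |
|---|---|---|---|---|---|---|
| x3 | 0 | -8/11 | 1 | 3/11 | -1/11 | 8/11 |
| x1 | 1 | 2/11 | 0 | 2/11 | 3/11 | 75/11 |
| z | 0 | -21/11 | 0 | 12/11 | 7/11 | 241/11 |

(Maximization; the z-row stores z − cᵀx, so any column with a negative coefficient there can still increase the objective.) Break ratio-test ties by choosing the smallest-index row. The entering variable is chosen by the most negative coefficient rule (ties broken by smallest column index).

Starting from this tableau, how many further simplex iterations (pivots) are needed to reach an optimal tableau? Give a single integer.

1

pivot: x2 in, x1 out → z = 187/2
No improving column remains; optimal.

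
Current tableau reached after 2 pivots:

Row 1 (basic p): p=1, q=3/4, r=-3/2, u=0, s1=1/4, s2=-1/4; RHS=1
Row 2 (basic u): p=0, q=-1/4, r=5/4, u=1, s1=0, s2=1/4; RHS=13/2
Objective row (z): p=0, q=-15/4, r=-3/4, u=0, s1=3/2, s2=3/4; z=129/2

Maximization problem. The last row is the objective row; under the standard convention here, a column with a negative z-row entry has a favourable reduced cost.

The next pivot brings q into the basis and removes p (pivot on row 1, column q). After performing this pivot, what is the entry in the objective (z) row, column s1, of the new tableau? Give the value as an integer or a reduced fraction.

Pivot element is row 1, column q: 3/4.
Normalize row 1: new (row 1, s1) = (1/4)/(3/4) = 1/3.
z-row ← z-row − (-15/4)·(new row 1): 3/2 − (-15/4)·(1/3) = 11/4.

11/4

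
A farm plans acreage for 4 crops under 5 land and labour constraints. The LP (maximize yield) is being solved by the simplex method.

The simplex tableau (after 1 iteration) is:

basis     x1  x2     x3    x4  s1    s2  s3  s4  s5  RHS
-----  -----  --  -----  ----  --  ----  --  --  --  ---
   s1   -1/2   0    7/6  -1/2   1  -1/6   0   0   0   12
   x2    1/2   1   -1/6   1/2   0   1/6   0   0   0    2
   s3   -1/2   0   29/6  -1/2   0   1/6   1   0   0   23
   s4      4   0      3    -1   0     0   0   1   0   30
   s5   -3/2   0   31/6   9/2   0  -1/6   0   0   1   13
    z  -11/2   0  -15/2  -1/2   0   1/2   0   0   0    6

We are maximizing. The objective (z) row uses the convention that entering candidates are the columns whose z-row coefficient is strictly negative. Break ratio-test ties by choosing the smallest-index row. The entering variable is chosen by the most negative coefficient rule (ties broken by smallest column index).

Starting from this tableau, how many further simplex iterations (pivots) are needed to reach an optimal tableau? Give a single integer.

pivot: x3 in, s5 out → z = 771/31
pivot: x1 in, s4 out → z = 9099/151
No improving column remains; optimal.

2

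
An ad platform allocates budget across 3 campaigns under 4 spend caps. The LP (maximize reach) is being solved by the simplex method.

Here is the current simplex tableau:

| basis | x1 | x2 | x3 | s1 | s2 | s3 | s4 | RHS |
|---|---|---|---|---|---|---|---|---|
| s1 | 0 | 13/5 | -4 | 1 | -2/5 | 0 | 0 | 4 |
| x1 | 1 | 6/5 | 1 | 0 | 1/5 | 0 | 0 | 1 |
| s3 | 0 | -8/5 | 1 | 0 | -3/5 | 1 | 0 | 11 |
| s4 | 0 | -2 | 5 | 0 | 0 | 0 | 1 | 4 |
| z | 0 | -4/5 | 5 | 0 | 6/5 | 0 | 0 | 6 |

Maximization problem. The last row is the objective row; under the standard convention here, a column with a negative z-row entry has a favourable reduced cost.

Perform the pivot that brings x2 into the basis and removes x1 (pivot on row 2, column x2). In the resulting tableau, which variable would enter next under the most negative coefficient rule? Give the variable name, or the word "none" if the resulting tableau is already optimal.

Pivot element 6/5. New z-row = old z-row − (-4/5)·(row 2/(6/5)).
Updated z-row coefficients: x1: 2/3, x2: 0, x3: 17/3, s1: 0, s2: 4/3, s3: 0, s4: 0.
No coefficient is strictly negative; the tableau after this pivot is optimal.

none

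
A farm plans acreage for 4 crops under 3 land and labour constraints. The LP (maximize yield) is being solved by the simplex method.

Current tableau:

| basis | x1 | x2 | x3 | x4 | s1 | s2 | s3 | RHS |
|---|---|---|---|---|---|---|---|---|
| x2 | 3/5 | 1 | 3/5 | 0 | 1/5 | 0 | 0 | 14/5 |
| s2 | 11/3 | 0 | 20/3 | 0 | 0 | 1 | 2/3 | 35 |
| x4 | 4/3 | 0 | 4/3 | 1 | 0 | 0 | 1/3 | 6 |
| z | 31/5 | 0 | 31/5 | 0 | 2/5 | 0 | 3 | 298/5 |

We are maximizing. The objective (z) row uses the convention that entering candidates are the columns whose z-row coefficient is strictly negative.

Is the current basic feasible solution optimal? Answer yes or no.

yes

No objective-row coefficient is strictly negative, so no entering variable exists; the tableau is optimal.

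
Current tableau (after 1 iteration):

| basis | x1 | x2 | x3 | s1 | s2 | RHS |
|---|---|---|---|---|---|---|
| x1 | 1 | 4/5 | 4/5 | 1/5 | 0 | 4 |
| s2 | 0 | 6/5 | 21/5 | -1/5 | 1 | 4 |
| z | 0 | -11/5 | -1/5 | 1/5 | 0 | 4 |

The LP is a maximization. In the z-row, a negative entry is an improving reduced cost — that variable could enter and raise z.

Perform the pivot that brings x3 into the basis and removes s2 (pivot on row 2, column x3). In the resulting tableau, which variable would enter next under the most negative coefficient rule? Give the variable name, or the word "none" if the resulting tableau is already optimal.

Pivot element 21/5. New z-row = old z-row − (-1/5)·(row 2/(21/5)).
Updated z-row coefficients: x1: 0, x2: -15/7, x3: 0, s1: 4/21, s2: 1/21.
The most negative is -15/7 in column x2, so x2 would enter next.

x2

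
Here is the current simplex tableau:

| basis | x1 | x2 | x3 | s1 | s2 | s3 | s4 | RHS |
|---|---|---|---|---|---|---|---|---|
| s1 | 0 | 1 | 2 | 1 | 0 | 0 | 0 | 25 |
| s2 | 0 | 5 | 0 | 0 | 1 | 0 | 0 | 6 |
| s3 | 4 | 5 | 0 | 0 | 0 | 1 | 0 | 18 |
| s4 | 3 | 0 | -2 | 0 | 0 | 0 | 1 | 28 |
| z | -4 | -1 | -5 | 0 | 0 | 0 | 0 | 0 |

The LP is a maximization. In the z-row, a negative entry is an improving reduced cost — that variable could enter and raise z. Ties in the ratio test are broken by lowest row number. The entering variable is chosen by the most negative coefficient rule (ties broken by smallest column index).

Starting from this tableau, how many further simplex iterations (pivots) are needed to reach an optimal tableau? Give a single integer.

pivot: x3 in, s1 out → z = 125/2
pivot: x1 in, s3 out → z = 161/2
No improving column remains; optimal.

2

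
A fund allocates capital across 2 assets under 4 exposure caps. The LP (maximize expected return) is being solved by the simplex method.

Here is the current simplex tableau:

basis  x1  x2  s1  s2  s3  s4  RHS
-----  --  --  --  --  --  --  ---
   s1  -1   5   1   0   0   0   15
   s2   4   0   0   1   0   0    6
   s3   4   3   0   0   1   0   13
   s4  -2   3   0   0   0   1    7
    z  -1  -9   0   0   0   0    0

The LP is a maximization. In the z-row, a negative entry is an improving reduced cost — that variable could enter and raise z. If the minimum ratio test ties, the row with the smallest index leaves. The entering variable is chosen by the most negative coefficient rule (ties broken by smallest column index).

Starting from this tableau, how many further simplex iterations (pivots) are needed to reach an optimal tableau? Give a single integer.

2

pivot: x2 in, s4 out → z = 21
pivot: x1 in, s3 out → z = 28
No improving column remains; optimal.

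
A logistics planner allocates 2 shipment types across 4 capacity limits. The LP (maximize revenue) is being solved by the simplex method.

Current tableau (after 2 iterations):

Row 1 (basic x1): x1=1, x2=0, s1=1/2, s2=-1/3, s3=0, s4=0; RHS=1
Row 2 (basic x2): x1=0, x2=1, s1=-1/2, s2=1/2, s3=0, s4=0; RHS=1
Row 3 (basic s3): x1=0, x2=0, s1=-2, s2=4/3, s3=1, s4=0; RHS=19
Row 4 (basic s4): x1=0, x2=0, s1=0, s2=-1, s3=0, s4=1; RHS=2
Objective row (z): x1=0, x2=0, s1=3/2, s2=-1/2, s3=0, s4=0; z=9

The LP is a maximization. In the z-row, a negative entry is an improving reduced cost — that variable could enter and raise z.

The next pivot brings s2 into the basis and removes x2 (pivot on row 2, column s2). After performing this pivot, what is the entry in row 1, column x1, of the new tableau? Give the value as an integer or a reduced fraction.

Pivot element is row 2, column s2: 1/2.
Normalize row 2: new (row 2, x1) = 0/(1/2) = 0.
row 1 ← row 1 − (-1/3)·(new row 2): 1 − (-1/3)·0 = 1.

1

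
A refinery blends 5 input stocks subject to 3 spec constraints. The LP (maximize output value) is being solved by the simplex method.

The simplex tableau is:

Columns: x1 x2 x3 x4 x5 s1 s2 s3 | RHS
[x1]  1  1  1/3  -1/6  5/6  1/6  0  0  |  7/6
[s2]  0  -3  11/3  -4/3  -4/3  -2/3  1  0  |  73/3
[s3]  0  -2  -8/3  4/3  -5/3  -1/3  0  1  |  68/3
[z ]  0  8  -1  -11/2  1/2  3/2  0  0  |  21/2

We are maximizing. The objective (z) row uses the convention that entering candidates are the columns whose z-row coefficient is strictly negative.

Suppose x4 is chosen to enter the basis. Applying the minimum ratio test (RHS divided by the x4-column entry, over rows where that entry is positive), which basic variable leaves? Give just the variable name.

s3

Ratios: row 1 (x1): entry -1/6 ≤ 0, skip; row 2 (s2): entry -4/3 ≤ 0, skip; row 3 (s3): (68/3)/(4/3) = 17.
Minimum ratio 17 is in the s3 row, so s3 leaves.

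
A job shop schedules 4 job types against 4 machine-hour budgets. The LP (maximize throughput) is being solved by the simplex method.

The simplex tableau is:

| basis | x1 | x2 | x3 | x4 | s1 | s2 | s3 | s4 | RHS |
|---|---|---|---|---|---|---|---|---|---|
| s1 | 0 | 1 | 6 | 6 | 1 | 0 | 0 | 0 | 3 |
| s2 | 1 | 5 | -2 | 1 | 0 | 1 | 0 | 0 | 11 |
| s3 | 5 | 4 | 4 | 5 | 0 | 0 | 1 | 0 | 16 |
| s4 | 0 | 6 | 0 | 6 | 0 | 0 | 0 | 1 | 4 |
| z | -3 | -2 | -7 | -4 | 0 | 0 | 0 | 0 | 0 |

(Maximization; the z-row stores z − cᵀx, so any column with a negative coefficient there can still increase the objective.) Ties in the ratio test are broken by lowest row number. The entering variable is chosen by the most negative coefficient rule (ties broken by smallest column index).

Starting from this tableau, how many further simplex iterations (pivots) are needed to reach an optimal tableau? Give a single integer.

pivot: x3 in, s1 out → z = 7/2
pivot: x1 in, s3 out → z = 119/10
No improving column remains; optimal.

2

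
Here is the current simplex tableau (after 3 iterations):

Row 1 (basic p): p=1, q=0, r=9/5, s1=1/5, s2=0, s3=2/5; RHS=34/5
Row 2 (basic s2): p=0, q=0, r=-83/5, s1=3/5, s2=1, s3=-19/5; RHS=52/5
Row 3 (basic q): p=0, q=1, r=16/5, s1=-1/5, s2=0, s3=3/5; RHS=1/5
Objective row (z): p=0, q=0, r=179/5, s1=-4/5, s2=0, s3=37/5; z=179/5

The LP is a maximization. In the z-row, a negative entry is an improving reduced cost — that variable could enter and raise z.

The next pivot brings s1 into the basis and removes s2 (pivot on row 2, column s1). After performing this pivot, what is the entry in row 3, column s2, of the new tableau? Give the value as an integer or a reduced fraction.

1/3

Pivot element is row 2, column s1: 3/5.
Normalize row 2: new (row 2, s2) = 1/(3/5) = 5/3.
row 3 ← row 3 − (-1/5)·(new row 2): 0 − (-1/5)·(5/3) = 1/3.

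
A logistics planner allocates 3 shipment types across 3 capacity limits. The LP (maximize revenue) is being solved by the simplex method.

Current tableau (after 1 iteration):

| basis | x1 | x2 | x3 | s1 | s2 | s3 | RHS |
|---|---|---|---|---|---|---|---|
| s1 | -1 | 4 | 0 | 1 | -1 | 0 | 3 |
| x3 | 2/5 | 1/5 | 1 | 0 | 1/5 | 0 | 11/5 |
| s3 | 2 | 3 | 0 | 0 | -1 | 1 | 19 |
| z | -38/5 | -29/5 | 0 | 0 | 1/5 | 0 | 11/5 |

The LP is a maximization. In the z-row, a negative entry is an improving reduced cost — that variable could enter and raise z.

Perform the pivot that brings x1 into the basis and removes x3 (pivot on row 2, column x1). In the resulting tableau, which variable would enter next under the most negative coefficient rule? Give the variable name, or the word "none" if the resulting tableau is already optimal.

Pivot element 2/5. New z-row = old z-row − (-38/5)·(row 2/(2/5)).
Updated z-row coefficients: x1: 0, x2: -2, x3: 19, s1: 0, s2: 4, s3: 0.
The most negative is -2 in column x2, so x2 would enter next.

x2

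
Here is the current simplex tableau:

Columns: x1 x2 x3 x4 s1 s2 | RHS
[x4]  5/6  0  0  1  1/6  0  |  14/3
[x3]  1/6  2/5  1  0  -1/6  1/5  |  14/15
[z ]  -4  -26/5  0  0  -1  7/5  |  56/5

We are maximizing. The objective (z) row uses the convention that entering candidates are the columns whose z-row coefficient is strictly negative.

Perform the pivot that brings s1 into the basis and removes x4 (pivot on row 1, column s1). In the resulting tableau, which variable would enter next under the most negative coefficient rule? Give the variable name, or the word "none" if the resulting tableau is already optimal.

Pivot element 1/6. New z-row = old z-row − (-1)·(row 1/(1/6)).
Updated z-row coefficients: x1: 1, x2: -26/5, x3: 0, x4: 6, s1: 0, s2: 7/5.
The most negative is -26/5 in column x2, so x2 would enter next.

x2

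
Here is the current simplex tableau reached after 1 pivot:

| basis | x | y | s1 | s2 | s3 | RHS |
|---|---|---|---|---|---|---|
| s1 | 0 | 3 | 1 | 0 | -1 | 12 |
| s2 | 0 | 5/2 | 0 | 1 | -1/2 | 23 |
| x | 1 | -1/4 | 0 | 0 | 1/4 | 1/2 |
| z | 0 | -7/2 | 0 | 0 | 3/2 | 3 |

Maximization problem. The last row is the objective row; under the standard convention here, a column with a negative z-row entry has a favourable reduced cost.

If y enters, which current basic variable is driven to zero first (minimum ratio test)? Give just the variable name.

s1

Ratios: row 1 (s1): 12/3 = 4; row 2 (s2): 23/(5/2) = 46/5; row 3 (x): entry -1/4 ≤ 0, skip.
Minimum ratio 4 is in the s1 row, so s1 leaves.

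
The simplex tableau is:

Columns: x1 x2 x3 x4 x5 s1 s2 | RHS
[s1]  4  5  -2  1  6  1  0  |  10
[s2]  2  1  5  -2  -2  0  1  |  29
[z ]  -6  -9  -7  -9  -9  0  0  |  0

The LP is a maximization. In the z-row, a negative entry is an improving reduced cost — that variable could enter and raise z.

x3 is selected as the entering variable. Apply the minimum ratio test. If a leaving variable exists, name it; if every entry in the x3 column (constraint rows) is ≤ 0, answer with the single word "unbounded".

Ratios: row 1 (s1): entry -2 ≤ 0, skip; row 2 (s2): 29/5 = 29/5.
Minimum ratio is in the s2 row, so s2 leaves.

s2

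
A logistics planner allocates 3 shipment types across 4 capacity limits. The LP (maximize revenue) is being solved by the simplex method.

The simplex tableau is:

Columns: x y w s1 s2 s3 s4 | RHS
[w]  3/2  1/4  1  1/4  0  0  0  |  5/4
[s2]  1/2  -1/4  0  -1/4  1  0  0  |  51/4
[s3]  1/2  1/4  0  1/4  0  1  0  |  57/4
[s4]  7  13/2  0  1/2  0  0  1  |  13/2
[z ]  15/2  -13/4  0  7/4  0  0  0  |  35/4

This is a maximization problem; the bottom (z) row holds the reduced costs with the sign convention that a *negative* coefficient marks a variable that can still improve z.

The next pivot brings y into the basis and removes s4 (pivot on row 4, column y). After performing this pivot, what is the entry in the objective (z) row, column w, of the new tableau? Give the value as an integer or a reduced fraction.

Pivot element is row 4, column y: 13/2.
Normalize row 4: new (row 4, w) = 0/(13/2) = 0.
z-row ← z-row − (-13/4)·(new row 4): 0 − (-13/4)·0 = 0.

0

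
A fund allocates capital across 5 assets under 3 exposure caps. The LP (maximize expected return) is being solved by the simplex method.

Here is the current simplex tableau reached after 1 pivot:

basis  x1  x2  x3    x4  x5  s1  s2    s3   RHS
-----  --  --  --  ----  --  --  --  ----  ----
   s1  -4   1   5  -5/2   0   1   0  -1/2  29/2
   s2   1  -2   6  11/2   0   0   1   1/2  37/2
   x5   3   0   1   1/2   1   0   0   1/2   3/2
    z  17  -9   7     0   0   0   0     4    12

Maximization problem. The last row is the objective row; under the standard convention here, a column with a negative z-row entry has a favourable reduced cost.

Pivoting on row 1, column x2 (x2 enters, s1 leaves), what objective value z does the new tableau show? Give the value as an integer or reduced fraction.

Minimum ratio for x2: (29/2)/1 = 29/2.
z changes by −(z-row coeff of x2)·ratio = −(-9)·(29/2) = 261/2.
New z = 12 + (261/2) = 285/2.

285/2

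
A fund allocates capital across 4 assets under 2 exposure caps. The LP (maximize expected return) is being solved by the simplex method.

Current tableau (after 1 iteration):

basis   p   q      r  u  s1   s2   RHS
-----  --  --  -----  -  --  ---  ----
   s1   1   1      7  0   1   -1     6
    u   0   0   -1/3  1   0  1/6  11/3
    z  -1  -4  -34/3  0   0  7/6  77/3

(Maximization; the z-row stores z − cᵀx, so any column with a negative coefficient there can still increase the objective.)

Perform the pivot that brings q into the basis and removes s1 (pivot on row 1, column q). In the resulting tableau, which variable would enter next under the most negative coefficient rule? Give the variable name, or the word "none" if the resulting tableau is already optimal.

Pivot element 1. New z-row = old z-row − (-4)·(row 1/1).
Updated z-row coefficients: p: 3, q: 0, r: 50/3, u: 0, s1: 4, s2: -17/6.
The most negative is -17/6 in column s2, so s2 would enter next.

s2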